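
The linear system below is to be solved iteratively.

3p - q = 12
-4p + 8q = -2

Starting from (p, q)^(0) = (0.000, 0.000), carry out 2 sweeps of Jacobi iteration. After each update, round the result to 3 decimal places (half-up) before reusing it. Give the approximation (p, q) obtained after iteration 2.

Iteration 1:
  p = (12 - (-1)·0.000) / (3) = 4.000
  q = (-2 - (-4)·0.000) / (8) = -0.250
Iteration 2:
  p = (12 - (-1)·-0.250) / (3) = 3.917
  q = (-2 - (-4)·4.000) / (8) = 1.750

(3.917, 1.750)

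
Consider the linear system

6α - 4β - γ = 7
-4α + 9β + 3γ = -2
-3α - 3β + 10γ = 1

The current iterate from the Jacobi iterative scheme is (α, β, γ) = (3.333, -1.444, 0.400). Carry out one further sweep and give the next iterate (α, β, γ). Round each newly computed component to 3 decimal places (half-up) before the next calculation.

One sweep:
  α = (7 - (-4)·-1.444 - (-1)·0.400) / (6) = 0.271
  β = (-2 - (-4)·3.333 - (3)·0.400) / (9) = 1.126
  γ = (1 - (-3)·3.333 - (-3)·-1.444) / (10) = 0.667

(0.271, 1.126, 0.667)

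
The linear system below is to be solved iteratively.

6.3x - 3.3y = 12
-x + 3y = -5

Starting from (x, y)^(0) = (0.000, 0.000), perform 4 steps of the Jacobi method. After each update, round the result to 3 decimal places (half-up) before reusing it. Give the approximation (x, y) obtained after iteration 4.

Iteration 1:
  x = (12 - (-3.3)·0.000) / (6.3) = 1.905
  y = (-5 - (-1)·0.000) / (3) = -1.667
Iteration 2:
  x = (12 - (-3.3)·-1.667) / (6.3) = 1.032
  y = (-5 - (-1)·1.905) / (3) = -1.032
Iteration 3:
  x = (12 - (-3.3)·-1.032) / (6.3) = 1.364
  y = (-5 - (-1)·1.032) / (3) = -1.323
Iteration 4:
  x = (12 - (-3.3)·-1.323) / (6.3) = 1.212
  y = (-5 - (-1)·1.364) / (3) = -1.212

(1.212, -1.212)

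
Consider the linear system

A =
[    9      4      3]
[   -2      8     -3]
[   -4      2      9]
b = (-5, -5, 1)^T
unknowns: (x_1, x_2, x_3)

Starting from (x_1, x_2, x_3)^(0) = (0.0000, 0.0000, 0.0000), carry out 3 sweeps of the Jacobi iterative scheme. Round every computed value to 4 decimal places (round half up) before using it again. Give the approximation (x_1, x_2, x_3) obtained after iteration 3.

Iteration 1:
  x_1 = (-5 - (4)·0.0000 - (3)·0.0000) / (9) = -0.5556
  x_2 = (-5 - (-2)·0.0000 - (-3)·0.0000) / (8) = -0.6250
  x_3 = (1 - (-4)·0.0000 - (2)·0.0000) / (9) = 0.1111
Iteration 2:
  x_1 = (-5 - (4)·-0.6250 - (3)·0.1111) / (9) = -0.3148
  x_2 = (-5 - (-2)·-0.5556 - (-3)·0.1111) / (8) = -0.7222
  x_3 = (1 - (-4)·-0.5556 - (2)·-0.6250) / (9) = 0.0031
Iteration 3:
  x_1 = (-5 - (4)·-0.7222 - (3)·0.0031) / (9) = -0.2356
  x_2 = (-5 - (-2)·-0.3148 - (-3)·0.0031) / (8) = -0.7025
  x_3 = (1 - (-4)·-0.3148 - (2)·-0.7222) / (9) = 0.1317

(-0.2356, -0.7025, 0.1317)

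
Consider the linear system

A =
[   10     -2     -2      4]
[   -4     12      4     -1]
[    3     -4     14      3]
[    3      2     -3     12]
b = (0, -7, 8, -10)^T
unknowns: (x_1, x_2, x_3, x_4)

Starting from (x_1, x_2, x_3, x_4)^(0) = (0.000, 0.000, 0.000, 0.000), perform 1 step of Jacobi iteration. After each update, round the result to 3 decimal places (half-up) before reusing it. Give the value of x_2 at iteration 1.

-0.583

Iteration 1:
  x_1 = (0 - (-2)·0.000 - (-2)·0.000 - (4)·0.000) / (10) = 0.000
  x_2 = (-7 - (-4)·0.000 - (4)·0.000 - (-1)·0.000) / (12) = -0.583
  x_3 = (8 - (3)·0.000 - (-4)·0.000 - (3)·0.000) / (14) = 0.571
  x_4 = (-10 - (3)·0.000 - (2)·0.000 - (-3)·0.000) / (12) = -0.833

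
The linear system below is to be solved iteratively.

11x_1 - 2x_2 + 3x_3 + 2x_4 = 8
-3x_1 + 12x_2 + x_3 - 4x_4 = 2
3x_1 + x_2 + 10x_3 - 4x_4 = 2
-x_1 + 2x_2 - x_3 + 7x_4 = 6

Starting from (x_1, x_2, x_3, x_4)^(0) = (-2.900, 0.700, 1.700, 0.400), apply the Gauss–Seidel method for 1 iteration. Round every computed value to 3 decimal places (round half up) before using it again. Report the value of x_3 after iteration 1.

Iteration 1:
  x_1 = (8 - (-2)·0.700 - (3)·1.700 - (2)·0.400) / (11) = 0.318
  x_2 = (2 - (-3)·0.318 - (1)·1.700 - (-4)·0.400) / (12) = 0.238
  x_3 = (2 - (3)·0.318 - (1)·0.238 - (-4)·0.400) / (10) = 0.241
  x_4 = (6 - (-1)·0.318 - (2)·0.238 - (-1)·0.241) / (7) = 0.869

0.241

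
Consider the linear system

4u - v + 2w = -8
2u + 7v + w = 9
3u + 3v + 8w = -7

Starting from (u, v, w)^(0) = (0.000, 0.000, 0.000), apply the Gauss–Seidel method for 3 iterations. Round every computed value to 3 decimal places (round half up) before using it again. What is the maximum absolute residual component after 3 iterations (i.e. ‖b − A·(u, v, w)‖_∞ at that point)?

Iteration 1:
  u = (-8 - (-1)·0.000 - (2)·0.000) / (4) = -2.000
  v = (9 - (2)·-2.000 - (1)·0.000) / (7) = 1.857
  w = (-7 - (3)·-2.000 - (3)·1.857) / (8) = -0.821
Iteration 2:
  u = (-8 - (-1)·1.857 - (2)·-0.821) / (4) = -1.125
  v = (9 - (2)·-1.125 - (1)·-0.821) / (7) = 1.724
  w = (-7 - (3)·-1.125 - (3)·1.724) / (8) = -1.100
Iteration 3:
  u = (-8 - (-1)·1.724 - (2)·-1.100) / (4) = -1.019
  v = (9 - (2)·-1.019 - (1)·-1.100) / (7) = 1.734
  w = (-7 - (3)·-1.019 - (3)·1.734) / (8) = -1.143
Residual b − A·x = (0.096, 0.043, -0.001); ∞-norm = 0.096

0.096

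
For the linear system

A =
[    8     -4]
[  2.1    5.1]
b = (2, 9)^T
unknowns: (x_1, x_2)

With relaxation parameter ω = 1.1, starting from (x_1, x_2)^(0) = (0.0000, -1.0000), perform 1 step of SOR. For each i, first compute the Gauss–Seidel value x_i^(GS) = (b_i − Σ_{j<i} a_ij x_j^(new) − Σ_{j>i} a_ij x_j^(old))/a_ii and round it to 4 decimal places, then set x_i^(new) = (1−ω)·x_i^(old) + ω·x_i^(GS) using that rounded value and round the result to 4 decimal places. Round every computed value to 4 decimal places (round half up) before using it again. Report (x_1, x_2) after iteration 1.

(-0.2750, 2.1657)

Iteration 1:
  x_1: GS value = (2 - (-4)·-1.0000) / (8) = -0.2500;  x_1 ← (1−ω)·0.0000 + ω·-0.2500 = -0.2750
  x_2: GS value = (9 - (2.1)·-0.2750) / (5.1) = 1.8779;  x_2 ← (1−ω)·-1.0000 + ω·1.8779 = 2.1657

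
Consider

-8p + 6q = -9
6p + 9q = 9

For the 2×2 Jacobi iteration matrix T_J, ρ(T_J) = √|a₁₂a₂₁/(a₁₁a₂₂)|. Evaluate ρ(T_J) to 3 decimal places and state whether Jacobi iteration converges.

a₁₂a₂₁/(a₁₁a₂₂) = (6)·(6) / ((-8)·(9)) = -0.500000
ρ = √|-0.500000| = √0.500000 = 0.707
ρ < 1, so Jacobi converges

0.707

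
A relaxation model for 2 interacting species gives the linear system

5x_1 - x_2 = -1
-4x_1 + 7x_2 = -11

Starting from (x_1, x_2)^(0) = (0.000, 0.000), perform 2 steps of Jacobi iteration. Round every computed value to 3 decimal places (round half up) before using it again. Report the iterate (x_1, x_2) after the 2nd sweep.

Iteration 1:
  x_1 = (-1 - (-1)·0.000) / (5) = -0.200
  x_2 = (-11 - (-4)·0.000) / (7) = -1.571
Iteration 2:
  x_1 = (-1 - (-1)·-1.571) / (5) = -0.514
  x_2 = (-11 - (-4)·-0.200) / (7) = -1.686

(-0.514, -1.686)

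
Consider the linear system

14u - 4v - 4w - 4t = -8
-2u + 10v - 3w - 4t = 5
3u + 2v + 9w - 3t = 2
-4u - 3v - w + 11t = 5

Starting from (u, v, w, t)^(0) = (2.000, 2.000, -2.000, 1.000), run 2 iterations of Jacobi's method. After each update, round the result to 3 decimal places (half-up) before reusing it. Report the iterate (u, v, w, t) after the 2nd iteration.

Iteration 1:
  u = (-8 - (-4)·2.000 - (-4)·-2.000 - (-4)·1.000) / (14) = -0.286
  v = (5 - (-2)·2.000 - (-3)·-2.000 - (-4)·1.000) / (10) = 0.700
  w = (2 - (3)·2.000 - (2)·2.000 - (-3)·1.000) / (9) = -0.556
  t = (5 - (-4)·2.000 - (-3)·2.000 - (-1)·-2.000) / (11) = 1.545
Iteration 2:
  u = (-8 - (-4)·0.700 - (-4)·-0.556 - (-4)·1.545) / (14) = -0.089
  v = (5 - (-2)·-0.286 - (-3)·-0.556 - (-4)·1.545) / (10) = 0.894
  w = (2 - (3)·-0.286 - (2)·0.700 - (-3)·1.545) / (9) = 0.677
  t = (5 - (-4)·-0.286 - (-3)·0.700 - (-1)·-0.556) / (11) = 0.491

(-0.089, 0.894, 0.677, 0.491)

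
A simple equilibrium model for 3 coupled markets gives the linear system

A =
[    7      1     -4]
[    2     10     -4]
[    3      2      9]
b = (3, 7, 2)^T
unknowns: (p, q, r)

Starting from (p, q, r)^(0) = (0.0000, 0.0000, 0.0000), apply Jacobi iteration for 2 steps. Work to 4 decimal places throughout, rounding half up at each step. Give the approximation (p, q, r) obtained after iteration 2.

Iteration 1:
  p = (3 - (1)·0.0000 - (-4)·0.0000) / (7) = 0.4286
  q = (7 - (2)·0.0000 - (-4)·0.0000) / (10) = 0.7000
  r = (2 - (3)·0.0000 - (2)·0.0000) / (9) = 0.2222
Iteration 2:
  p = (3 - (1)·0.7000 - (-4)·0.2222) / (7) = 0.4555
  q = (7 - (2)·0.4286 - (-4)·0.2222) / (10) = 0.7032
  r = (2 - (3)·0.4286 - (2)·0.7000) / (9) = -0.0762

(0.4555, 0.7032, -0.0762)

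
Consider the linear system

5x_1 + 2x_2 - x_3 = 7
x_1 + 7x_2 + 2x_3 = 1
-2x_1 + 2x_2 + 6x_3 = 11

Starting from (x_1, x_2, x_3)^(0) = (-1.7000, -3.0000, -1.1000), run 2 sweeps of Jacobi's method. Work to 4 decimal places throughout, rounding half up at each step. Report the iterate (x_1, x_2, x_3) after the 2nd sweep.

(1.5733, -0.8448, 2.3933)

Iteration 1:
  x_1 = (7 - (2)·-3.0000 - (-1)·-1.1000) / (5) = 2.3800
  x_2 = (1 - (1)·-1.7000 - (2)·-1.1000) / (7) = 0.7000
  x_3 = (11 - (-2)·-1.7000 - (2)·-3.0000) / (6) = 2.2667
Iteration 2:
  x_1 = (7 - (2)·0.7000 - (-1)·2.2667) / (5) = 1.5733
  x_2 = (1 - (1)·2.3800 - (2)·2.2667) / (7) = -0.8448
  x_3 = (11 - (-2)·2.3800 - (2)·0.7000) / (6) = 2.3933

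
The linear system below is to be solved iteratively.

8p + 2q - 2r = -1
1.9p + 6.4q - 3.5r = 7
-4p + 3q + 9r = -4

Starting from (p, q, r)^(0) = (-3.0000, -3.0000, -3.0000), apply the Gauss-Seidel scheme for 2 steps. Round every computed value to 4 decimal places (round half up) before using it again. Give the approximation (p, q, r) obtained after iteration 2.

Iteration 1:
  p = (-1 - (2)·-3.0000 - (-2)·-3.0000) / (8) = -0.1250
  q = (7 - (1.9)·-0.1250 - (-3.5)·-3.0000) / (6.4) = -0.5098
  r = (-4 - (-4)·-0.1250 - (3)·-0.5098) / (9) = -0.3301
Iteration 2:
  p = (-1 - (2)·-0.5098 - (-2)·-0.3301) / (8) = -0.0801
  q = (7 - (1.9)·-0.0801 - (-3.5)·-0.3301) / (6.4) = 0.9370
  r = (-4 - (-4)·-0.0801 - (3)·0.9370) / (9) = -0.7924

(-0.0801, 0.9370, -0.7924)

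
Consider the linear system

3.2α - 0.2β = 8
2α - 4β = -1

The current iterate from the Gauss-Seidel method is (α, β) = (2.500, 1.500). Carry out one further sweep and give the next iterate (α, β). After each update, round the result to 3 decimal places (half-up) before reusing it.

(2.594, 1.547)

One sweep:
  α = (8 - (-0.2)·1.500) / (3.2) = 2.594
  β = (-1 - (2)·2.594) / (-4) = 1.547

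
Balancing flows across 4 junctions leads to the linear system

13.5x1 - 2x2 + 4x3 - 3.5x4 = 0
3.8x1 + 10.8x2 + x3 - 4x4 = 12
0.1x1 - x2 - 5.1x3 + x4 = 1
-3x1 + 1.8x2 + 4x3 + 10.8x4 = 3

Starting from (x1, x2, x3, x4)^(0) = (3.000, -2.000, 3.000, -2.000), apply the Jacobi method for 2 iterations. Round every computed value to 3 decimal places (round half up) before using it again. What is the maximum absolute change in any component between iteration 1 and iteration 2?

Iteration 1:
  x1 = (0 - (-2)·-2.000 - (4)·3.000 - (-3.5)·-2.000) / (13.5) = -1.704
  x2 = (12 - (3.8)·3.000 - (1)·3.000 - (-4)·-2.000) / (10.8) = -0.963
  x3 = (1 - (0.1)·3.000 - (-1)·-2.000 - (1)·-2.000) / (-5.1) = -0.137
  x4 = (3 - (-3)·3.000 - (1.8)·-2.000 - (4)·3.000) / (10.8) = 0.333
Iteration 2:
  x1 = (0 - (-2)·-0.963 - (4)·-0.137 - (-3.5)·0.333) / (13.5) = -0.016
  x2 = (12 - (3.8)·-1.704 - (1)·-0.137 - (-4)·0.333) / (10.8) = 1.847
  x3 = (1 - (0.1)·-1.704 - (-1)·-0.963 - (1)·0.333) / (-5.1) = 0.025
  x4 = (3 - (-3)·-1.704 - (1.8)·-0.963 - (4)·-0.137) / (10.8) = 0.016
Change: (1.688, 2.810, 0.162, -0.317) → max |·| = 2.810

2.810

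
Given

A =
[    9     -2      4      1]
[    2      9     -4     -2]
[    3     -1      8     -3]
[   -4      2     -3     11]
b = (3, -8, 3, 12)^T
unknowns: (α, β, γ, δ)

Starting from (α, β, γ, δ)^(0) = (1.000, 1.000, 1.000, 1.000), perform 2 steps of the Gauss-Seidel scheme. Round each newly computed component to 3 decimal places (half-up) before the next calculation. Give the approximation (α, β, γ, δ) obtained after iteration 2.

Iteration 1:
  α = (3 - (-2)·1.000 - (4)·1.000 - (1)·1.000) / (9) = 0.000
  β = (-8 - (2)·0.000 - (-4)·1.000 - (-2)·1.000) / (9) = -0.222
  γ = (3 - (3)·0.000 - (-1)·-0.222 - (-3)·1.000) / (8) = 0.722
  δ = (12 - (-4)·0.000 - (2)·-0.222 - (-3)·0.722) / (11) = 1.328
Iteration 2:
  α = (3 - (-2)·-0.222 - (4)·0.722 - (1)·1.328) / (9) = -0.184
  β = (-8 - (2)·-0.184 - (-4)·0.722 - (-2)·1.328) / (9) = -0.232
  γ = (3 - (3)·-0.184 - (-1)·-0.232 - (-3)·1.328) / (8) = 0.913
  δ = (12 - (-4)·-0.184 - (2)·-0.232 - (-3)·0.913) / (11) = 1.315

(-0.184, -0.232, 0.913, 1.315)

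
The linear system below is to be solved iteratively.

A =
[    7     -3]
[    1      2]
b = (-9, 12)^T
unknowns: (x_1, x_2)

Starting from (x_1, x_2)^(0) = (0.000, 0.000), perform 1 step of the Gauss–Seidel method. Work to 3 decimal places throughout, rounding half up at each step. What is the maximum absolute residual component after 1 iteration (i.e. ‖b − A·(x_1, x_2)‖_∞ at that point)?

Iteration 1:
  x_1 = (-9 - (-3)·0.000) / (7) = -1.286
  x_2 = (12 - (1)·-1.286) / (2) = 6.643
Residual b − A·x = (19.931, 0.000); ∞-norm = 19.931

19.931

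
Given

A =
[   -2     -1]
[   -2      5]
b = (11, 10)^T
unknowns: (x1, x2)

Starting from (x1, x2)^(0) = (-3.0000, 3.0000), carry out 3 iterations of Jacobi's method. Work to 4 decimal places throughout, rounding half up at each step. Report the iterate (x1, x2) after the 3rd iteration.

(-5.1000, -0.3600)

Iteration 1:
  x1 = (11 - (-1)·3.0000) / (-2) = -7.0000
  x2 = (10 - (-2)·-3.0000) / (5) = 0.8000
Iteration 2:
  x1 = (11 - (-1)·0.8000) / (-2) = -5.9000
  x2 = (10 - (-2)·-7.0000) / (5) = -0.8000
Iteration 3:
  x1 = (11 - (-1)·-0.8000) / (-2) = -5.1000
  x2 = (10 - (-2)·-5.9000) / (5) = -0.3600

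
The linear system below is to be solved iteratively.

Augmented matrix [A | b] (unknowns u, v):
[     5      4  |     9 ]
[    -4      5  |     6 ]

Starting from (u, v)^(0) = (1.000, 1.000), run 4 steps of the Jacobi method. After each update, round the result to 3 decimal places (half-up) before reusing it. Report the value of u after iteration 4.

0.712

Iteration 1:
  u = (9 - (4)·1.000) / (5) = 1.000
  v = (6 - (-4)·1.000) / (5) = 2.000
Iteration 2:
  u = (9 - (4)·2.000) / (5) = 0.200
  v = (6 - (-4)·1.000) / (5) = 2.000
Iteration 3:
  u = (9 - (4)·2.000) / (5) = 0.200
  v = (6 - (-4)·0.200) / (5) = 1.360
Iteration 4:
  u = (9 - (4)·1.360) / (5) = 0.712
  v = (6 - (-4)·0.200) / (5) = 1.360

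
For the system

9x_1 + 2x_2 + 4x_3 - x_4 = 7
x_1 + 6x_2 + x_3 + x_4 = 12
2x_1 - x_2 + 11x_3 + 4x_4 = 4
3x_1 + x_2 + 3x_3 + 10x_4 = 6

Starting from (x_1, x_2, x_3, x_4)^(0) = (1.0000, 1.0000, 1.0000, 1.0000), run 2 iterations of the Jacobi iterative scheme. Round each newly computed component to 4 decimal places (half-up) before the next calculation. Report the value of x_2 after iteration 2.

Iteration 1:
  x_1 = (7 - (2)·1.0000 - (4)·1.0000 - (-1)·1.0000) / (9) = 0.2222
  x_2 = (12 - (1)·1.0000 - (1)·1.0000 - (1)·1.0000) / (6) = 1.5000
  x_3 = (4 - (2)·1.0000 - (-1)·1.0000 - (4)·1.0000) / (11) = -0.0909
  x_4 = (6 - (3)·1.0000 - (1)·1.0000 - (3)·1.0000) / (10) = -0.1000
Iteration 2:
  x_1 = (7 - (2)·1.5000 - (4)·-0.0909 - (-1)·-0.1000) / (9) = 0.4737
  x_2 = (12 - (1)·0.2222 - (1)·-0.0909 - (1)·-0.1000) / (6) = 1.9948
  x_3 = (4 - (2)·0.2222 - (-1)·1.5000 - (4)·-0.1000) / (11) = 0.4960
  x_4 = (6 - (3)·0.2222 - (1)·1.5000 - (3)·-0.0909) / (10) = 0.4106

1.9948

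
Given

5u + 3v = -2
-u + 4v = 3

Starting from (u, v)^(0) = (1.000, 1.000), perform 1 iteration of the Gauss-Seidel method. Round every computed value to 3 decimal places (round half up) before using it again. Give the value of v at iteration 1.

Iteration 1:
  u = (-2 - (3)·1.000) / (5) = -1.000
  v = (3 - (-1)·-1.000) / (4) = 0.500

0.500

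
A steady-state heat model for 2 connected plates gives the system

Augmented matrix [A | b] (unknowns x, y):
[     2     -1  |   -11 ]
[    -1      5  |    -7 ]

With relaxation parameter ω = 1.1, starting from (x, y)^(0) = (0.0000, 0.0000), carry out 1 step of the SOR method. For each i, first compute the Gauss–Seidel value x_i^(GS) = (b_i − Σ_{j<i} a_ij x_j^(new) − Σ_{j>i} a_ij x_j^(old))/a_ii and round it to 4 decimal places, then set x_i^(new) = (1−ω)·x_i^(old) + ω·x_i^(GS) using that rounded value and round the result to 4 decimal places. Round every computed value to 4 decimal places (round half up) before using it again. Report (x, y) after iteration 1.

Iteration 1:
  x: GS value = (-11 - (-1)·0.0000) / (2) = -5.5000;  x ← (1−ω)·0.0000 + ω·-5.5000 = -6.0500
  y: GS value = (-7 - (-1)·-6.0500) / (5) = -2.6100;  y ← (1−ω)·0.0000 + ω·-2.6100 = -2.8710

(-6.0500, -2.8710)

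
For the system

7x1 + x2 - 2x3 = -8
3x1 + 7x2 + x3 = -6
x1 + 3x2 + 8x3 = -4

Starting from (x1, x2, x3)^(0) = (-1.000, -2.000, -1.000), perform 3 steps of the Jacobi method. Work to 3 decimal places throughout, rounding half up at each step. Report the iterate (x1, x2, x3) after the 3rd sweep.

(-1.154, -0.395, -0.218)

Iteration 1:
  x1 = (-8 - (1)·-2.000 - (-2)·-1.000) / (7) = -1.143
  x2 = (-6 - (3)·-1.000 - (1)·-1.000) / (7) = -0.286
  x3 = (-4 - (1)·-1.000 - (3)·-2.000) / (8) = 0.375
Iteration 2:
  x1 = (-8 - (1)·-0.286 - (-2)·0.375) / (7) = -0.995
  x2 = (-6 - (3)·-1.143 - (1)·0.375) / (7) = -0.421
  x3 = (-4 - (1)·-1.143 - (3)·-0.286) / (8) = -0.250
Iteration 3:
  x1 = (-8 - (1)·-0.421 - (-2)·-0.250) / (7) = -1.154
  x2 = (-6 - (3)·-0.995 - (1)·-0.250) / (7) = -0.395
  x3 = (-4 - (1)·-0.995 - (3)·-0.421) / (8) = -0.218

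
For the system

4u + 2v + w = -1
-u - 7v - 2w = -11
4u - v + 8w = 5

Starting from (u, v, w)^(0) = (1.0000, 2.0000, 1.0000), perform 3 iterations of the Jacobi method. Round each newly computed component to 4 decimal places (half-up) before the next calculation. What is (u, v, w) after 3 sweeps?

Iteration 1:
  u = (-1 - (2)·2.0000 - (1)·1.0000) / (4) = -1.5000
  v = (-11 - (-1)·1.0000 - (-2)·1.0000) / (-7) = 1.1429
  w = (5 - (4)·1.0000 - (-1)·2.0000) / (8) = 0.3750
Iteration 2:
  u = (-1 - (2)·1.1429 - (1)·0.3750) / (4) = -0.9152
  v = (-11 - (-1)·-1.5000 - (-2)·0.3750) / (-7) = 1.6786
  w = (5 - (4)·-1.5000 - (-1)·1.1429) / (8) = 1.5179
Iteration 3:
  u = (-1 - (2)·1.6786 - (1)·1.5179) / (4) = -1.4688
  v = (-11 - (-1)·-0.9152 - (-2)·1.5179) / (-7) = 1.2685
  w = (5 - (4)·-0.9152 - (-1)·1.6786) / (8) = 1.2924

(-1.4688, 1.2685, 1.2924)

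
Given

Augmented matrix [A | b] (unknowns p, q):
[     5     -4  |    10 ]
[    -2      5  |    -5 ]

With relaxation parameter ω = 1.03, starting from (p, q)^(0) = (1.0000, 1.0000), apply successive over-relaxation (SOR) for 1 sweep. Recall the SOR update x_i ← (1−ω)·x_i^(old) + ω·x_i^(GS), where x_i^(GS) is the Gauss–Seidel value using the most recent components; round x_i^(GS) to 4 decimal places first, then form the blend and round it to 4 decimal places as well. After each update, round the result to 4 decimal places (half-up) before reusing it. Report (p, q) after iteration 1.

Iteration 1:
  p: GS value = (10 - (-4)·1.0000) / (5) = 2.8000;  p ← (1−ω)·1.0000 + ω·2.8000 = 2.8540
  q: GS value = (-5 - (-2)·2.8540) / (5) = 0.1416;  q ← (1−ω)·1.0000 + ω·0.1416 = 0.1158

(2.8540, 0.1158)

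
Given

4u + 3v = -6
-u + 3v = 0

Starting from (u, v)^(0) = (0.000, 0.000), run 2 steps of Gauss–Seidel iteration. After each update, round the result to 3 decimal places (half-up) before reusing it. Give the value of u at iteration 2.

Iteration 1:
  u = (-6 - (3)·0.000) / (4) = -1.500
  v = (0 - (-1)·-1.500) / (3) = -0.500
Iteration 2:
  u = (-6 - (3)·-0.500) / (4) = -1.125
  v = (0 - (-1)·-1.125) / (3) = -0.375

-1.125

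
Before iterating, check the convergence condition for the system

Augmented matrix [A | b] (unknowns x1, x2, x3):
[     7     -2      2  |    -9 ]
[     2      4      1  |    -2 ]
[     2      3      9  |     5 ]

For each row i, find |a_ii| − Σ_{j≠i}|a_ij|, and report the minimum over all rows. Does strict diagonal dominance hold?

1

row 1: |7| − (2+2) = 3
row 2: |4| − (2+1) = 1
row 3: |9| − (2+3) = 4
minimum over rows = 1 → strictly diagonally dominant (convergence guaranteed)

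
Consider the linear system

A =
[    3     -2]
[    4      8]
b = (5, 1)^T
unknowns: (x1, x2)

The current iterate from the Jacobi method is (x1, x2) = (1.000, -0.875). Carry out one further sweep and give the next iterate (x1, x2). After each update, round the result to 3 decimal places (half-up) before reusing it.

(1.083, -0.375)

One sweep:
  x1 = (5 - (-2)·-0.875) / (3) = 1.083
  x2 = (1 - (4)·1.000) / (8) = -0.375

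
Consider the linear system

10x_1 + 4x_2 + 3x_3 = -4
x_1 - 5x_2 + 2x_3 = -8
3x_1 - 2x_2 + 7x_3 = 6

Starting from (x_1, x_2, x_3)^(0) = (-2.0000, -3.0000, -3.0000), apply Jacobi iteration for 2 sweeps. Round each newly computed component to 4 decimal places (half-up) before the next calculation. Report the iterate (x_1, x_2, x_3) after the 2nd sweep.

Iteration 1:
  x_1 = (-4 - (4)·-3.0000 - (3)·-3.0000) / (10) = 1.7000
  x_2 = (-8 - (1)·-2.0000 - (2)·-3.0000) / (-5) = 0.0000
  x_3 = (6 - (3)·-2.0000 - (-2)·-3.0000) / (7) = 0.8571
Iteration 2:
  x_1 = (-4 - (4)·0.0000 - (3)·0.8571) / (10) = -0.6571
  x_2 = (-8 - (1)·1.7000 - (2)·0.8571) / (-5) = 2.2828
  x_3 = (6 - (3)·1.7000 - (-2)·0.0000) / (7) = 0.1286

(-0.6571, 2.2828, 0.1286)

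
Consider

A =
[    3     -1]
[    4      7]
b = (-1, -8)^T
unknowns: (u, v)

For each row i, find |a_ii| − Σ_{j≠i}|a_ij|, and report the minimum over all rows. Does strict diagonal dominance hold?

2

row 1: |3| − (1) = 2
row 2: |7| − (4) = 3
minimum over rows = 2 → strictly diagonally dominant (convergence guaranteed)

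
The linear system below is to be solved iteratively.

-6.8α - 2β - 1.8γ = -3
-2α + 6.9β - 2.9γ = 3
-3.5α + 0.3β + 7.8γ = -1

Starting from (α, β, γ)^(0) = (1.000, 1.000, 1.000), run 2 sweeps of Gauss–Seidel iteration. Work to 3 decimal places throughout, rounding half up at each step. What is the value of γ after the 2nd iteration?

Iteration 1:
  α = (-3 - (-2)·1.000 - (-1.8)·1.000) / (-6.8) = -0.118
  β = (3 - (-2)·-0.118 - (-2.9)·1.000) / (6.9) = 0.821
  γ = (-1 - (-3.5)·-0.118 - (0.3)·0.821) / (7.8) = -0.213
Iteration 2:
  α = (-3 - (-2)·0.821 - (-1.8)·-0.213) / (-6.8) = 0.256
  β = (3 - (-2)·0.256 - (-2.9)·-0.213) / (6.9) = 0.419
  γ = (-1 - (-3.5)·0.256 - (0.3)·0.419) / (7.8) = -0.029

-0.029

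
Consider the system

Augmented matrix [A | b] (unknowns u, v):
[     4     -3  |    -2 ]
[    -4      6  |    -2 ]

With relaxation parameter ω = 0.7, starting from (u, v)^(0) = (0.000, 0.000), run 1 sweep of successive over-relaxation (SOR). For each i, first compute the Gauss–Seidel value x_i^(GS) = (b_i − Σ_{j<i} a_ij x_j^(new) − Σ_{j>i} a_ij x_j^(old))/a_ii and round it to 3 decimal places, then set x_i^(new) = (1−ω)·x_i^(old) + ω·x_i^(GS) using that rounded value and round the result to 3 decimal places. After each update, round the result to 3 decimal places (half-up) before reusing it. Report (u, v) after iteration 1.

(-0.350, -0.397)

Iteration 1:
  u: GS value = (-2 - (-3)·0.000) / (4) = -0.500;  u ← (1−ω)·0.000 + ω·-0.500 = -0.350
  v: GS value = (-2 - (-4)·-0.350) / (6) = -0.567;  v ← (1−ω)·0.000 + ω·-0.567 = -0.397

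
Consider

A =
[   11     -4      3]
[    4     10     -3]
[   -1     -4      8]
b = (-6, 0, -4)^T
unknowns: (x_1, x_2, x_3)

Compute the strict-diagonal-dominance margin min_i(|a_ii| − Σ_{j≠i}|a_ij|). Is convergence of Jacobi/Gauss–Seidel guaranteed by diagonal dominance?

3

row 1: |11| − (4+3) = 4
row 2: |10| − (4+3) = 3
row 3: |8| − (1+4) = 3
minimum over rows = 3 → strictly diagonally dominant (convergence guaranteed)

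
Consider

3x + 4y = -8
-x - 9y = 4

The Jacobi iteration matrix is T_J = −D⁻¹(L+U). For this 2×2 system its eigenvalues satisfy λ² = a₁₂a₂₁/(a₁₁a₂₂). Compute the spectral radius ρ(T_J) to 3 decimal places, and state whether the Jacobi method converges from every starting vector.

0.385

a₁₂a₂₁/(a₁₁a₂₂) = (4)·(-1) / ((3)·(-9)) = 0.148148
ρ = √|0.148148| = √0.148148 = 0.385
ρ < 1, so Jacobi converges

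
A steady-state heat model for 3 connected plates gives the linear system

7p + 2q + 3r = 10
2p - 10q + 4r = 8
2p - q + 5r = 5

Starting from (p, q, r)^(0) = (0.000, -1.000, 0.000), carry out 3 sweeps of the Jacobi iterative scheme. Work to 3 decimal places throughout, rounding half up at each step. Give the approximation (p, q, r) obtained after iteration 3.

Iteration 1:
  p = (10 - (2)·-1.000 - (3)·0.000) / (7) = 1.714
  q = (8 - (2)·0.000 - (4)·0.000) / (-10) = -0.800
  r = (5 - (2)·0.000 - (-1)·-1.000) / (5) = 0.800
Iteration 2:
  p = (10 - (2)·-0.800 - (3)·0.800) / (7) = 1.314
  q = (8 - (2)·1.714 - (4)·0.800) / (-10) = -0.137
  r = (5 - (2)·1.714 - (-1)·-0.800) / (5) = 0.154
Iteration 3:
  p = (10 - (2)·-0.137 - (3)·0.154) / (7) = 1.402
  q = (8 - (2)·1.314 - (4)·0.154) / (-10) = -0.476
  r = (5 - (2)·1.314 - (-1)·-0.137) / (5) = 0.447

(1.402, -0.476, 0.447)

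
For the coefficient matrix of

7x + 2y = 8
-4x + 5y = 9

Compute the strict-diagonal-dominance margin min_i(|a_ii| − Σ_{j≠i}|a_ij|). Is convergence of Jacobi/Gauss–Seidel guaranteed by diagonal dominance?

1

row 1: |7| − (2) = 5
row 2: |5| − (4) = 1
minimum over rows = 1 → strictly diagonally dominant (convergence guaranteed)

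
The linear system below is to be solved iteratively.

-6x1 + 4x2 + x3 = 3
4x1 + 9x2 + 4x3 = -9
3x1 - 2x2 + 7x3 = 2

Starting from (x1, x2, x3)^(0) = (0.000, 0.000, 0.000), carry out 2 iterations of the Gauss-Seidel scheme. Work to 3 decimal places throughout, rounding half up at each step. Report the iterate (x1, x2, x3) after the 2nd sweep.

Iteration 1:
  x1 = (3 - (4)·0.000 - (1)·0.000) / (-6) = -0.500
  x2 = (-9 - (4)·-0.500 - (4)·0.000) / (9) = -0.778
  x3 = (2 - (3)·-0.500 - (-2)·-0.778) / (7) = 0.278
Iteration 2:
  x1 = (3 - (4)·-0.778 - (1)·0.278) / (-6) = -0.972
  x2 = (-9 - (4)·-0.972 - (4)·0.278) / (9) = -0.692
  x3 = (2 - (3)·-0.972 - (-2)·-0.692) / (7) = 0.505

(-0.972, -0.692, 0.505)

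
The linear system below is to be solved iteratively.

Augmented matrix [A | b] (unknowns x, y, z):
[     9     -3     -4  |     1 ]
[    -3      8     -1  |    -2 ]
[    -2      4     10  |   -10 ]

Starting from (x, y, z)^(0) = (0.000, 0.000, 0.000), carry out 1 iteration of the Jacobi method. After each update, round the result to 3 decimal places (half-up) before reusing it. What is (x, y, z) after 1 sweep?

Iteration 1:
  x = (1 - (-3)·0.000 - (-4)·0.000) / (9) = 0.111
  y = (-2 - (-3)·0.000 - (-1)·0.000) / (8) = -0.250
  z = (-10 - (-2)·0.000 - (4)·0.000) / (10) = -1.000

(0.111, -0.250, -1.000)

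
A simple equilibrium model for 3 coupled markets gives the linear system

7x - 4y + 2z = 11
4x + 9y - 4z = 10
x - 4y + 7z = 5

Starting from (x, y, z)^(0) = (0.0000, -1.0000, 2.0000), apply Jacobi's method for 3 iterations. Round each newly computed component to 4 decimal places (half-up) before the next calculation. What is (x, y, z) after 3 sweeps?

(1.6207, 0.7211, 0.8947)

Iteration 1:
  x = (11 - (-4)·-1.0000 - (2)·2.0000) / (7) = 0.4286
  y = (10 - (4)·0.0000 - (-4)·2.0000) / (9) = 2.0000
  z = (5 - (1)·0.0000 - (-4)·-1.0000) / (7) = 0.1429
Iteration 2:
  x = (11 - (-4)·2.0000 - (2)·0.1429) / (7) = 2.6735
  y = (10 - (4)·0.4286 - (-4)·0.1429) / (9) = 0.9841
  z = (5 - (1)·0.4286 - (-4)·2.0000) / (7) = 1.7959
Iteration 3:
  x = (11 - (-4)·0.9841 - (2)·1.7959) / (7) = 1.6207
  y = (10 - (4)·2.6735 - (-4)·1.7959) / (9) = 0.7211
  z = (5 - (1)·2.6735 - (-4)·0.9841) / (7) = 0.8947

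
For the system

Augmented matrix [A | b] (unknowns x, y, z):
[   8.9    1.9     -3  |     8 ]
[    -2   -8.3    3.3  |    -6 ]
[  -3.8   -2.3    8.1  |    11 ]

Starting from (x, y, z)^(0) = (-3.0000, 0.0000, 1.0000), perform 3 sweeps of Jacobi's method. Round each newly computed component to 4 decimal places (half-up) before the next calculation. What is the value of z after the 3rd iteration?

1.7024

Iteration 1:
  x = (8 - (1.9)·0.0000 - (-3)·1.0000) / (8.9) = 1.2360
  y = (-6 - (-2)·-3.0000 - (3.3)·1.0000) / (-8.3) = 1.8434
  z = (11 - (-3.8)·-3.0000 - (-2.3)·0.0000) / (8.1) = -0.0494
Iteration 2:
  x = (8 - (1.9)·1.8434 - (-3)·-0.0494) / (8.9) = 0.4887
  y = (-6 - (-2)·1.2360 - (3.3)·-0.0494) / (-8.3) = 0.4054
  z = (11 - (-3.8)·1.2360 - (-2.3)·1.8434) / (8.1) = 2.4613
Iteration 3:
  x = (8 - (1.9)·0.4054 - (-3)·2.4613) / (8.9) = 1.6420
  y = (-6 - (-2)·0.4887 - (3.3)·2.4613) / (-8.3) = 1.5837
  z = (11 - (-3.8)·0.4887 - (-2.3)·0.4054) / (8.1) = 1.7024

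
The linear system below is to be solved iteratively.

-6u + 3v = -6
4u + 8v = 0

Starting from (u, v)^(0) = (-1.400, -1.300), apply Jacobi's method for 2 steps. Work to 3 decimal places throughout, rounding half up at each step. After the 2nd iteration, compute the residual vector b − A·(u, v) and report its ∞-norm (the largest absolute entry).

4.000

Iteration 1:
  u = (-6 - (3)·-1.300) / (-6) = 0.350
  v = (0 - (4)·-1.400) / (8) = 0.700
Iteration 2:
  u = (-6 - (3)·0.700) / (-6) = 1.350
  v = (0 - (4)·0.350) / (8) = -0.175
Residual b − A·x = (2.625, -4.000); ∞-norm = 4.000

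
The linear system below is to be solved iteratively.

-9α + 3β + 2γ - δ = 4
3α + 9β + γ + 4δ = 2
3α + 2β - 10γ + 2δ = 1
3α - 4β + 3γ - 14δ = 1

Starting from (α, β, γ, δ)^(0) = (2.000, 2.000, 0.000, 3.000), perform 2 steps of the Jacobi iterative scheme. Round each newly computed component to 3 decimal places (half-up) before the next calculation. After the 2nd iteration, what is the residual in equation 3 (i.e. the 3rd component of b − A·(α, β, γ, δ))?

-4.124

Iteration 1:
  α = (4 - (3)·2.000 - (2)·0.000 - (-1)·3.000) / (-9) = -0.111
  β = (2 - (3)·2.000 - (1)·0.000 - (4)·3.000) / (9) = -1.778
  γ = (1 - (3)·2.000 - (2)·2.000 - (2)·3.000) / (-10) = 1.500
  δ = (1 - (3)·2.000 - (-4)·2.000 - (3)·0.000) / (-14) = -0.214
Iteration 2:
  α = (4 - (3)·-1.778 - (2)·1.500 - (-1)·-0.214) / (-9) = -0.680
  β = (2 - (3)·-0.111 - (1)·1.500 - (4)·-0.214) / (9) = 0.188
  γ = (1 - (3)·-0.111 - (2)·-1.778 - (2)·-0.214) / (-10) = -0.532
  δ = (1 - (3)·-0.111 - (-4)·-1.778 - (3)·1.500) / (-14) = 0.734
Residual b − A·x = (-0.886, -0.056, -4.124, 15.664)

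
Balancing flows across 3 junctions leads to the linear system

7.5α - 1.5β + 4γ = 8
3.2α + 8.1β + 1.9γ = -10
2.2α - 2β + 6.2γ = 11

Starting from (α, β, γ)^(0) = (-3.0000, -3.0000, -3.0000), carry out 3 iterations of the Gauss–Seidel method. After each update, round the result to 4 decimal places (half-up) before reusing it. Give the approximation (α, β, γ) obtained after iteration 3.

(0.1664, -1.5587, 1.2123)

Iteration 1:
  α = (8 - (-1.5)·-3.0000 - (4)·-3.0000) / (7.5) = 2.0667
  β = (-10 - (3.2)·2.0667 - (1.9)·-3.0000) / (8.1) = -1.3473
  γ = (11 - (2.2)·2.0667 - (-2)·-1.3473) / (6.2) = 0.6062
Iteration 2:
  α = (8 - (-1.5)·-1.3473 - (4)·0.6062) / (7.5) = 0.4739
  β = (-10 - (3.2)·0.4739 - (1.9)·0.6062) / (8.1) = -1.5640
  γ = (11 - (2.2)·0.4739 - (-2)·-1.5640) / (6.2) = 1.1015
Iteration 3:
  α = (8 - (-1.5)·-1.5640 - (4)·1.1015) / (7.5) = 0.1664
  β = (-10 - (3.2)·0.1664 - (1.9)·1.1015) / (8.1) = -1.5587
  γ = (11 - (2.2)·0.1664 - (-2)·-1.5587) / (6.2) = 1.2123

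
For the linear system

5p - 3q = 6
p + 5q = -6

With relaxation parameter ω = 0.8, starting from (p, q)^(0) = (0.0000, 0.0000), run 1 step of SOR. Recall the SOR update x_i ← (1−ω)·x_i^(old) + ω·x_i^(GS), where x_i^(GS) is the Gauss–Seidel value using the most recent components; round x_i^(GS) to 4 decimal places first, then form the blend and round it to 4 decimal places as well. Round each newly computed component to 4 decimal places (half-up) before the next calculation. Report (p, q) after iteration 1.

(0.9600, -1.1136)

Iteration 1:
  p: GS value = (6 - (-3)·0.0000) / (5) = 1.2000;  p ← (1−ω)·0.0000 + ω·1.2000 = 0.9600
  q: GS value = (-6 - (1)·0.9600) / (5) = -1.3920;  q ← (1−ω)·0.0000 + ω·-1.3920 = -1.1136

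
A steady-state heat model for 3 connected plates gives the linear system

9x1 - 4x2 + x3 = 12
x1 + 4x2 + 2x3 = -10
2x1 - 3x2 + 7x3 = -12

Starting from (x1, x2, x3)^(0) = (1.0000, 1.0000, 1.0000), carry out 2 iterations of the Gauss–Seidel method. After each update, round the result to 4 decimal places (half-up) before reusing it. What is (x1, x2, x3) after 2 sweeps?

(0.2209, -0.7278, -2.0893)

Iteration 1:
  x1 = (12 - (-4)·1.0000 - (1)·1.0000) / (9) = 1.6667
  x2 = (-10 - (1)·1.6667 - (2)·1.0000) / (4) = -3.4167
  x3 = (-12 - (2)·1.6667 - (-3)·-3.4167) / (7) = -3.6548
Iteration 2:
  x1 = (12 - (-4)·-3.4167 - (1)·-3.6548) / (9) = 0.2209
  x2 = (-10 - (1)·0.2209 - (2)·-3.6548) / (4) = -0.7278
  x3 = (-12 - (2)·0.2209 - (-3)·-0.7278) / (7) = -2.0893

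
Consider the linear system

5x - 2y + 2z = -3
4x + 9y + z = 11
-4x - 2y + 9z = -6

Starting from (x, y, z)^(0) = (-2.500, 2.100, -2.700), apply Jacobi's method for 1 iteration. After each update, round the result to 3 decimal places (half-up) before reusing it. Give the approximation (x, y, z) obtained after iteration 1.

(1.320, 2.633, -1.311)

Iteration 1:
  x = (-3 - (-2)·2.100 - (2)·-2.700) / (5) = 1.320
  y = (11 - (4)·-2.500 - (1)·-2.700) / (9) = 2.633
  z = (-6 - (-4)·-2.500 - (-2)·2.100) / (9) = -1.311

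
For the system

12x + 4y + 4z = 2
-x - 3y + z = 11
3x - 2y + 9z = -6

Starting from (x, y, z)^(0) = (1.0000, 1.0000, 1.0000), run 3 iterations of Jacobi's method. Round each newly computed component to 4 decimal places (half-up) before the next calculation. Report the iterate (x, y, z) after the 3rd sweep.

(1.8580, -4.6543, -2.0515)

Iteration 1:
  x = (2 - (4)·1.0000 - (4)·1.0000) / (12) = -0.5000
  y = (11 - (-1)·1.0000 - (1)·1.0000) / (-3) = -3.6667
  z = (-6 - (3)·1.0000 - (-2)·1.0000) / (9) = -0.7778
Iteration 2:
  x = (2 - (4)·-3.6667 - (4)·-0.7778) / (12) = 1.6482
  y = (11 - (-1)·-0.5000 - (1)·-0.7778) / (-3) = -3.7593
  z = (-6 - (3)·-0.5000 - (-2)·-3.6667) / (9) = -1.3148
Iteration 3:
  x = (2 - (4)·-3.7593 - (4)·-1.3148) / (12) = 1.8580
  y = (11 - (-1)·1.6482 - (1)·-1.3148) / (-3) = -4.6543
  z = (-6 - (3)·1.6482 - (-2)·-3.7593) / (9) = -2.0515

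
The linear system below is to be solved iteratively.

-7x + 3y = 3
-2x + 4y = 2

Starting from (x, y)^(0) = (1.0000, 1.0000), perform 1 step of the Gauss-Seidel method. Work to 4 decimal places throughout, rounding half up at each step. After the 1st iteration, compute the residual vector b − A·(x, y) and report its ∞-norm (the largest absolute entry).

Iteration 1:
  x = (3 - (3)·1.0000) / (-7) = 0.0000
  y = (2 - (-2)·0.0000) / (4) = 0.5000
Residual b − A·x = (1.5000, 0.0000); ∞-norm = 1.5000

1.5000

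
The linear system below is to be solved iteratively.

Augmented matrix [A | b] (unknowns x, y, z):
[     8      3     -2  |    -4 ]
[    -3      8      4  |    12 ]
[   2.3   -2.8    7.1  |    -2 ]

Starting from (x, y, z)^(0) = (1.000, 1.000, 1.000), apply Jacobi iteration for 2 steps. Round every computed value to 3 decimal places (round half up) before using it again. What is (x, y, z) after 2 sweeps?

Iteration 1:
  x = (-4 - (3)·1.000 - (-2)·1.000) / (8) = -0.625
  y = (12 - (-3)·1.000 - (4)·1.000) / (8) = 1.375
  z = (-2 - (2.3)·1.000 - (-2.8)·1.000) / (7.1) = -0.211
Iteration 2:
  x = (-4 - (3)·1.375 - (-2)·-0.211) / (8) = -1.068
  y = (12 - (-3)·-0.625 - (4)·-0.211) / (8) = 1.371
  z = (-2 - (2.3)·-0.625 - (-2.8)·1.375) / (7.1) = 0.463

(-1.068, 1.371, 0.463)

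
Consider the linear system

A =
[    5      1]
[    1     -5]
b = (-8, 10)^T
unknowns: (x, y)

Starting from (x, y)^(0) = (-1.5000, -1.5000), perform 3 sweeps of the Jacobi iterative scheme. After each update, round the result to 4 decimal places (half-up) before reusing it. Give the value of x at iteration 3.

Iteration 1:
  x = (-8 - (1)·-1.5000) / (5) = -1.3000
  y = (10 - (1)·-1.5000) / (-5) = -2.3000
Iteration 2:
  x = (-8 - (1)·-2.3000) / (5) = -1.1400
  y = (10 - (1)·-1.3000) / (-5) = -2.2600
Iteration 3:
  x = (-8 - (1)·-2.2600) / (5) = -1.1480
  y = (10 - (1)·-1.1400) / (-5) = -2.2280

-1.1480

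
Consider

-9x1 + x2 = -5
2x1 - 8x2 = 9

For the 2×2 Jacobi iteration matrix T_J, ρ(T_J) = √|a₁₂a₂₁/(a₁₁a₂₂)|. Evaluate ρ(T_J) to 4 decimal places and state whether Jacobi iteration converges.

0.1667

a₁₂a₂₁/(a₁₁a₂₂) = (1)·(2) / ((-9)·(-8)) = 0.027778
ρ = √|0.027778| = √0.027778 = 0.1667
ρ < 1, so Jacobi converges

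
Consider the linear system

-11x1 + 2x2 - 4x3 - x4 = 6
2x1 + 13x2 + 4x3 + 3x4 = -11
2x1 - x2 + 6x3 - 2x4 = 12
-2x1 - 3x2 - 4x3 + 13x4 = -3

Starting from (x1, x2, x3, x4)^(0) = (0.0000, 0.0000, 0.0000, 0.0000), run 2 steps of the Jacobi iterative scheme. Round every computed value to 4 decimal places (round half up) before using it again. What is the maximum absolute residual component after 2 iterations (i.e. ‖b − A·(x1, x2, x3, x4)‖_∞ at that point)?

3.2990

Iteration 1:
  x1 = (6 - (2)·0.0000 - (-4)·0.0000 - (-1)·0.0000) / (-11) = -0.5455
  x2 = (-11 - (2)·0.0000 - (4)·0.0000 - (3)·0.0000) / (13) = -0.8462
  x3 = (12 - (2)·0.0000 - (-1)·0.0000 - (-2)·0.0000) / (6) = 2.0000
  x4 = (-3 - (-2)·0.0000 - (-3)·0.0000 - (-4)·0.0000) / (13) = -0.2308
Iteration 2:
  x1 = (6 - (2)·-0.8462 - (-4)·2.0000 - (-1)·-0.2308) / (-11) = -1.4056
  x2 = (-11 - (2)·-0.5455 - (4)·2.0000 - (3)·-0.2308) / (13) = -1.3244
  x3 = (12 - (2)·-0.5455 - (-1)·-0.8462 - (-2)·-0.2308) / (6) = 1.9639
  x4 = (-3 - (-2)·-0.5455 - (-3)·-0.8462 - (-4)·2.0000) / (13) = 0.1054
Residual b − A·x = (1.1482, 0.8566, 1.9142, -3.2990); ∞-norm = 3.2990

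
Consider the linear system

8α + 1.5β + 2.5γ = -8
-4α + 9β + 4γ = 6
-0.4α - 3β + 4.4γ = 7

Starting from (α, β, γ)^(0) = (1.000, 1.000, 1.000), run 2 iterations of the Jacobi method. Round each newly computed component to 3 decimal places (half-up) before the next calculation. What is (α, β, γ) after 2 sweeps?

(-1.864, -1.051, 1.909)

Iteration 1:
  α = (-8 - (1.5)·1.000 - (2.5)·1.000) / (8) = -1.500
  β = (6 - (-4)·1.000 - (4)·1.000) / (9) = 0.667
  γ = (7 - (-0.4)·1.000 - (-3)·1.000) / (4.4) = 2.364
Iteration 2:
  α = (-8 - (1.5)·0.667 - (2.5)·2.364) / (8) = -1.864
  β = (6 - (-4)·-1.500 - (4)·2.364) / (9) = -1.051
  γ = (7 - (-0.4)·-1.500 - (-3)·0.667) / (4.4) = 1.909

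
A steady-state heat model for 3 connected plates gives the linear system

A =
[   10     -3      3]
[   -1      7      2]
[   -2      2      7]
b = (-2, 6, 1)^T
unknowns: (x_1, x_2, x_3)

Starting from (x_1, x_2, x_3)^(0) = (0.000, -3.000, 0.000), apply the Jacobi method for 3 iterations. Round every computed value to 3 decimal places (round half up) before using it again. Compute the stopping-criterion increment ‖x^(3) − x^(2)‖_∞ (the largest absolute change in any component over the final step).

Iteration 1:
  x_1 = (-2 - (-3)·-3.000 - (3)·0.000) / (10) = -1.100
  x_2 = (6 - (-1)·0.000 - (2)·0.000) / (7) = 0.857
  x_3 = (1 - (-2)·0.000 - (2)·-3.000) / (7) = 1.000
Iteration 2:
  x_1 = (-2 - (-3)·0.857 - (3)·1.000) / (10) = -0.243
  x_2 = (6 - (-1)·-1.100 - (2)·1.000) / (7) = 0.414
  x_3 = (1 - (-2)·-1.100 - (2)·0.857) / (7) = -0.416
Iteration 3:
  x_1 = (-2 - (-3)·0.414 - (3)·-0.416) / (10) = 0.049
  x_2 = (6 - (-1)·-0.243 - (2)·-0.416) / (7) = 0.941
  x_3 = (1 - (-2)·-0.243 - (2)·0.414) / (7) = -0.045
Change: (0.292, 0.527, 0.371) → max |·| = 0.527

0.527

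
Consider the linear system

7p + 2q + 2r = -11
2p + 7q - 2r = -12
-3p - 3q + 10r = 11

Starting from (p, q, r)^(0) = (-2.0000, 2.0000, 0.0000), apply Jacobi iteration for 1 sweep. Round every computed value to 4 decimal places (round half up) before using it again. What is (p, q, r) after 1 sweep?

Iteration 1:
  p = (-11 - (2)·2.0000 - (2)·0.0000) / (7) = -2.1429
  q = (-12 - (2)·-2.0000 - (-2)·0.0000) / (7) = -1.1429
  r = (11 - (-3)·-2.0000 - (-3)·2.0000) / (10) = 1.1000

(-2.1429, -1.1429, 1.1000)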